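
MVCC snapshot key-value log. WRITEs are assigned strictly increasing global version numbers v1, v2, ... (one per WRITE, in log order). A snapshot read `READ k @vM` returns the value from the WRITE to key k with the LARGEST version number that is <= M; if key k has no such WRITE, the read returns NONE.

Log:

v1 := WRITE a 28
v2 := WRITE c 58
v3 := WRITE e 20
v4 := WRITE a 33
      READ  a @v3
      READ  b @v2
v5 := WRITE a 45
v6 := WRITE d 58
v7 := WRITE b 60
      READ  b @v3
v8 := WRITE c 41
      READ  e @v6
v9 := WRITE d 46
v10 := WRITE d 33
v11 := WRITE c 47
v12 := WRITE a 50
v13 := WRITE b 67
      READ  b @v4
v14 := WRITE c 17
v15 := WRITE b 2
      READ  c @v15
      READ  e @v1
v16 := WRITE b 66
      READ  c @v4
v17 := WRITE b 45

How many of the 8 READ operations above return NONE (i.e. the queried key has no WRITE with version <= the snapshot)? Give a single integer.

Answer: 4

Derivation:
v1: WRITE a=28  (a history now [(1, 28)])
v2: WRITE c=58  (c history now [(2, 58)])
v3: WRITE e=20  (e history now [(3, 20)])
v4: WRITE a=33  (a history now [(1, 28), (4, 33)])
READ a @v3: history=[(1, 28), (4, 33)] -> pick v1 -> 28
READ b @v2: history=[] -> no version <= 2 -> NONE
v5: WRITE a=45  (a history now [(1, 28), (4, 33), (5, 45)])
v6: WRITE d=58  (d history now [(6, 58)])
v7: WRITE b=60  (b history now [(7, 60)])
READ b @v3: history=[(7, 60)] -> no version <= 3 -> NONE
v8: WRITE c=41  (c history now [(2, 58), (8, 41)])
READ e @v6: history=[(3, 20)] -> pick v3 -> 20
v9: WRITE d=46  (d history now [(6, 58), (9, 46)])
v10: WRITE d=33  (d history now [(6, 58), (9, 46), (10, 33)])
v11: WRITE c=47  (c history now [(2, 58), (8, 41), (11, 47)])
v12: WRITE a=50  (a history now [(1, 28), (4, 33), (5, 45), (12, 50)])
v13: WRITE b=67  (b history now [(7, 60), (13, 67)])
READ b @v4: history=[(7, 60), (13, 67)] -> no version <= 4 -> NONE
v14: WRITE c=17  (c history now [(2, 58), (8, 41), (11, 47), (14, 17)])
v15: WRITE b=2  (b history now [(7, 60), (13, 67), (15, 2)])
READ c @v15: history=[(2, 58), (8, 41), (11, 47), (14, 17)] -> pick v14 -> 17
READ e @v1: history=[(3, 20)] -> no version <= 1 -> NONE
v16: WRITE b=66  (b history now [(7, 60), (13, 67), (15, 2), (16, 66)])
READ c @v4: history=[(2, 58), (8, 41), (11, 47), (14, 17)] -> pick v2 -> 58
v17: WRITE b=45  (b history now [(7, 60), (13, 67), (15, 2), (16, 66), (17, 45)])
Read results in order: ['28', 'NONE', 'NONE', '20', 'NONE', '17', 'NONE', '58']
NONE count = 4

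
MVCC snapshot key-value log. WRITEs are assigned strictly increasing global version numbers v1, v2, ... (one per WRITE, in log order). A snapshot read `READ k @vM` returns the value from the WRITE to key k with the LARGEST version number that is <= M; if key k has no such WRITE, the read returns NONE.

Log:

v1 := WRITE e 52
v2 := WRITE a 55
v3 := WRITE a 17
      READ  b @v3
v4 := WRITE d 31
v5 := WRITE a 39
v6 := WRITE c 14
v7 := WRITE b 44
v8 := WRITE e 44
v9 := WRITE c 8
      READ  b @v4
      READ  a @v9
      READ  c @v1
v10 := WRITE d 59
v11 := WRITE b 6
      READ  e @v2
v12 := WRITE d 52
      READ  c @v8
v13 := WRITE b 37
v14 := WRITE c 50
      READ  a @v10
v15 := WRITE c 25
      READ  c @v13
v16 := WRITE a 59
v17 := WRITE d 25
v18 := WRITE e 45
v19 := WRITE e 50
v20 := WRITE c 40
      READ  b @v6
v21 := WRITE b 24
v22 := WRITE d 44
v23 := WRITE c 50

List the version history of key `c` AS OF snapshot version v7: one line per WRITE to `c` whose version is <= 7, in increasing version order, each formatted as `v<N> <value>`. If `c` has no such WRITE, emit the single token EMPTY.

Scan writes for key=c with version <= 7:
  v1 WRITE e 52 -> skip
  v2 WRITE a 55 -> skip
  v3 WRITE a 17 -> skip
  v4 WRITE d 31 -> skip
  v5 WRITE a 39 -> skip
  v6 WRITE c 14 -> keep
  v7 WRITE b 44 -> skip
  v8 WRITE e 44 -> skip
  v9 WRITE c 8 -> drop (> snap)
  v10 WRITE d 59 -> skip
  v11 WRITE b 6 -> skip
  v12 WRITE d 52 -> skip
  v13 WRITE b 37 -> skip
  v14 WRITE c 50 -> drop (> snap)
  v15 WRITE c 25 -> drop (> snap)
  v16 WRITE a 59 -> skip
  v17 WRITE d 25 -> skip
  v18 WRITE e 45 -> skip
  v19 WRITE e 50 -> skip
  v20 WRITE c 40 -> drop (> snap)
  v21 WRITE b 24 -> skip
  v22 WRITE d 44 -> skip
  v23 WRITE c 50 -> drop (> snap)
Collected: [(6, 14)]

Answer: v6 14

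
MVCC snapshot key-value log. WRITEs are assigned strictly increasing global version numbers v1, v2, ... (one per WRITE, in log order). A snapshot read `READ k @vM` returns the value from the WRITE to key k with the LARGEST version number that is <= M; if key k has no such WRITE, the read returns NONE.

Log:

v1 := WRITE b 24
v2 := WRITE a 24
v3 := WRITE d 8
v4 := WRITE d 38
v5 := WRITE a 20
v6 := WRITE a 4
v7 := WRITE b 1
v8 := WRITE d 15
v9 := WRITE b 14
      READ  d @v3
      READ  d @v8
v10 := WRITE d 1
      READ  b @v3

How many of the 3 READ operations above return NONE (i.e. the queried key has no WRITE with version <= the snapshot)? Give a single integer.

v1: WRITE b=24  (b history now [(1, 24)])
v2: WRITE a=24  (a history now [(2, 24)])
v3: WRITE d=8  (d history now [(3, 8)])
v4: WRITE d=38  (d history now [(3, 8), (4, 38)])
v5: WRITE a=20  (a history now [(2, 24), (5, 20)])
v6: WRITE a=4  (a history now [(2, 24), (5, 20), (6, 4)])
v7: WRITE b=1  (b history now [(1, 24), (7, 1)])
v8: WRITE d=15  (d history now [(3, 8), (4, 38), (8, 15)])
v9: WRITE b=14  (b history now [(1, 24), (7, 1), (9, 14)])
READ d @v3: history=[(3, 8), (4, 38), (8, 15)] -> pick v3 -> 8
READ d @v8: history=[(3, 8), (4, 38), (8, 15)] -> pick v8 -> 15
v10: WRITE d=1  (d history now [(3, 8), (4, 38), (8, 15), (10, 1)])
READ b @v3: history=[(1, 24), (7, 1), (9, 14)] -> pick v1 -> 24
Read results in order: ['8', '15', '24']
NONE count = 0

Answer: 0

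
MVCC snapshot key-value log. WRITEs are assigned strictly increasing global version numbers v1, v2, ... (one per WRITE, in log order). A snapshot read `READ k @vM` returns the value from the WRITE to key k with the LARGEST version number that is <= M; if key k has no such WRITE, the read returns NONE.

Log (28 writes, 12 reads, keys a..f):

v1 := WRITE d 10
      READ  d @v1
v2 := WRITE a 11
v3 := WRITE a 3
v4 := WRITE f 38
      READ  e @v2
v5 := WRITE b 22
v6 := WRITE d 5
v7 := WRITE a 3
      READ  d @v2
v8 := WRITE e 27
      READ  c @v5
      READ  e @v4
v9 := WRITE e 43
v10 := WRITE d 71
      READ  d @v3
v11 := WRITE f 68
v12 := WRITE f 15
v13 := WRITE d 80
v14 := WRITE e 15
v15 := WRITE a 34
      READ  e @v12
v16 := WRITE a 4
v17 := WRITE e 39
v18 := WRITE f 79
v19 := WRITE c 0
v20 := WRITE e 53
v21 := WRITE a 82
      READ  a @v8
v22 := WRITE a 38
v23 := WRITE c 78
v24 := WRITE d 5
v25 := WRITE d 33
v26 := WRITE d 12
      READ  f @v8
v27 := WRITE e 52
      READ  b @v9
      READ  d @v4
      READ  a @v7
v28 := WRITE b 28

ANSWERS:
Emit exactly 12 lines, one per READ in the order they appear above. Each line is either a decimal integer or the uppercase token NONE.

v1: WRITE d=10  (d history now [(1, 10)])
READ d @v1: history=[(1, 10)] -> pick v1 -> 10
v2: WRITE a=11  (a history now [(2, 11)])
v3: WRITE a=3  (a history now [(2, 11), (3, 3)])
v4: WRITE f=38  (f history now [(4, 38)])
READ e @v2: history=[] -> no version <= 2 -> NONE
v5: WRITE b=22  (b history now [(5, 22)])
v6: WRITE d=5  (d history now [(1, 10), (6, 5)])
v7: WRITE a=3  (a history now [(2, 11), (3, 3), (7, 3)])
READ d @v2: history=[(1, 10), (6, 5)] -> pick v1 -> 10
v8: WRITE e=27  (e history now [(8, 27)])
READ c @v5: history=[] -> no version <= 5 -> NONE
READ e @v4: history=[(8, 27)] -> no version <= 4 -> NONE
v9: WRITE e=43  (e history now [(8, 27), (9, 43)])
v10: WRITE d=71  (d history now [(1, 10), (6, 5), (10, 71)])
READ d @v3: history=[(1, 10), (6, 5), (10, 71)] -> pick v1 -> 10
v11: WRITE f=68  (f history now [(4, 38), (11, 68)])
v12: WRITE f=15  (f history now [(4, 38), (11, 68), (12, 15)])
v13: WRITE d=80  (d history now [(1, 10), (6, 5), (10, 71), (13, 80)])
v14: WRITE e=15  (e history now [(8, 27), (9, 43), (14, 15)])
v15: WRITE a=34  (a history now [(2, 11), (3, 3), (7, 3), (15, 34)])
READ e @v12: history=[(8, 27), (9, 43), (14, 15)] -> pick v9 -> 43
v16: WRITE a=4  (a history now [(2, 11), (3, 3), (7, 3), (15, 34), (16, 4)])
v17: WRITE e=39  (e history now [(8, 27), (9, 43), (14, 15), (17, 39)])
v18: WRITE f=79  (f history now [(4, 38), (11, 68), (12, 15), (18, 79)])
v19: WRITE c=0  (c history now [(19, 0)])
v20: WRITE e=53  (e history now [(8, 27), (9, 43), (14, 15), (17, 39), (20, 53)])
v21: WRITE a=82  (a history now [(2, 11), (3, 3), (7, 3), (15, 34), (16, 4), (21, 82)])
READ a @v8: history=[(2, 11), (3, 3), (7, 3), (15, 34), (16, 4), (21, 82)] -> pick v7 -> 3
v22: WRITE a=38  (a history now [(2, 11), (3, 3), (7, 3), (15, 34), (16, 4), (21, 82), (22, 38)])
v23: WRITE c=78  (c history now [(19, 0), (23, 78)])
v24: WRITE d=5  (d history now [(1, 10), (6, 5), (10, 71), (13, 80), (24, 5)])
v25: WRITE d=33  (d history now [(1, 10), (6, 5), (10, 71), (13, 80), (24, 5), (25, 33)])
v26: WRITE d=12  (d history now [(1, 10), (6, 5), (10, 71), (13, 80), (24, 5), (25, 33), (26, 12)])
READ f @v8: history=[(4, 38), (11, 68), (12, 15), (18, 79)] -> pick v4 -> 38
v27: WRITE e=52  (e history now [(8, 27), (9, 43), (14, 15), (17, 39), (20, 53), (27, 52)])
READ b @v9: history=[(5, 22)] -> pick v5 -> 22
READ d @v4: history=[(1, 10), (6, 5), (10, 71), (13, 80), (24, 5), (25, 33), (26, 12)] -> pick v1 -> 10
READ a @v7: history=[(2, 11), (3, 3), (7, 3), (15, 34), (16, 4), (21, 82), (22, 38)] -> pick v7 -> 3
v28: WRITE b=28  (b history now [(5, 22), (28, 28)])

Answer: 10
NONE
10
NONE
NONE
10
43
3
38
22
10
3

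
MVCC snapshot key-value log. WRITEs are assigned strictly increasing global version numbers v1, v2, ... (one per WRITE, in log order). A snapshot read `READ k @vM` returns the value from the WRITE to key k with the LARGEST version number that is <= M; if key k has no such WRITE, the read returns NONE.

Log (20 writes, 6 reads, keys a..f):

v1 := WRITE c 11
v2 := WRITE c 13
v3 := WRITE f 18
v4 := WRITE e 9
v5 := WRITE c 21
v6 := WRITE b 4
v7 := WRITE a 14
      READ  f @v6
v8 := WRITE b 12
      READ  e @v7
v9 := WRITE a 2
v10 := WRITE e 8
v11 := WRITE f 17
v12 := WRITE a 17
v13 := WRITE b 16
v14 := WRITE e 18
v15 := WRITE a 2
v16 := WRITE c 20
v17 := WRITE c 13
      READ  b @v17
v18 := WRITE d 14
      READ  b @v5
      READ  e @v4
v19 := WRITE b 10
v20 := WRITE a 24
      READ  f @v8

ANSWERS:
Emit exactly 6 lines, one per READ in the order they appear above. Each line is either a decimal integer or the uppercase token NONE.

Answer: 18
9
16
NONE
9
18

Derivation:
v1: WRITE c=11  (c history now [(1, 11)])
v2: WRITE c=13  (c history now [(1, 11), (2, 13)])
v3: WRITE f=18  (f history now [(3, 18)])
v4: WRITE e=9  (e history now [(4, 9)])
v5: WRITE c=21  (c history now [(1, 11), (2, 13), (5, 21)])
v6: WRITE b=4  (b history now [(6, 4)])
v7: WRITE a=14  (a history now [(7, 14)])
READ f @v6: history=[(3, 18)] -> pick v3 -> 18
v8: WRITE b=12  (b history now [(6, 4), (8, 12)])
READ e @v7: history=[(4, 9)] -> pick v4 -> 9
v9: WRITE a=2  (a history now [(7, 14), (9, 2)])
v10: WRITE e=8  (e history now [(4, 9), (10, 8)])
v11: WRITE f=17  (f history now [(3, 18), (11, 17)])
v12: WRITE a=17  (a history now [(7, 14), (9, 2), (12, 17)])
v13: WRITE b=16  (b history now [(6, 4), (8, 12), (13, 16)])
v14: WRITE e=18  (e history now [(4, 9), (10, 8), (14, 18)])
v15: WRITE a=2  (a history now [(7, 14), (9, 2), (12, 17), (15, 2)])
v16: WRITE c=20  (c history now [(1, 11), (2, 13), (5, 21), (16, 20)])
v17: WRITE c=13  (c history now [(1, 11), (2, 13), (5, 21), (16, 20), (17, 13)])
READ b @v17: history=[(6, 4), (8, 12), (13, 16)] -> pick v13 -> 16
v18: WRITE d=14  (d history now [(18, 14)])
READ b @v5: history=[(6, 4), (8, 12), (13, 16)] -> no version <= 5 -> NONE
READ e @v4: history=[(4, 9), (10, 8), (14, 18)] -> pick v4 -> 9
v19: WRITE b=10  (b history now [(6, 4), (8, 12), (13, 16), (19, 10)])
v20: WRITE a=24  (a history now [(7, 14), (9, 2), (12, 17), (15, 2), (20, 24)])
READ f @v8: history=[(3, 18), (11, 17)] -> pick v3 -> 18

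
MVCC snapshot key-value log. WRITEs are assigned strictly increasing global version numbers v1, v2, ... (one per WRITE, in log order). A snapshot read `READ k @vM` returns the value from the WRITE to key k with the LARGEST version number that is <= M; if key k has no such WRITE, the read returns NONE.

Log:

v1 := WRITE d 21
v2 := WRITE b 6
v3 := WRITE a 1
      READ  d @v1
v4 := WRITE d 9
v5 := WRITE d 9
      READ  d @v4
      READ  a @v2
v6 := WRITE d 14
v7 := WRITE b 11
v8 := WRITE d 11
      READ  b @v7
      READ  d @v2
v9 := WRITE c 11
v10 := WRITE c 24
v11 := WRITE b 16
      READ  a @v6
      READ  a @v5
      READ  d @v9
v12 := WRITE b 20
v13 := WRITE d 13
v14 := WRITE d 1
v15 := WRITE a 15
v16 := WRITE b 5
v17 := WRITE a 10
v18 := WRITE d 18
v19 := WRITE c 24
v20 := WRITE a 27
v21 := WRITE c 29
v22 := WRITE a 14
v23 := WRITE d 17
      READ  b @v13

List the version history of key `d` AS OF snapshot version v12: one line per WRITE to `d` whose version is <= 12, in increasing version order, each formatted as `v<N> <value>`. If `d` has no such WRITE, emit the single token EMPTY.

Scan writes for key=d with version <= 12:
  v1 WRITE d 21 -> keep
  v2 WRITE b 6 -> skip
  v3 WRITE a 1 -> skip
  v4 WRITE d 9 -> keep
  v5 WRITE d 9 -> keep
  v6 WRITE d 14 -> keep
  v7 WRITE b 11 -> skip
  v8 WRITE d 11 -> keep
  v9 WRITE c 11 -> skip
  v10 WRITE c 24 -> skip
  v11 WRITE b 16 -> skip
  v12 WRITE b 20 -> skip
  v13 WRITE d 13 -> drop (> snap)
  v14 WRITE d 1 -> drop (> snap)
  v15 WRITE a 15 -> skip
  v16 WRITE b 5 -> skip
  v17 WRITE a 10 -> skip
  v18 WRITE d 18 -> drop (> snap)
  v19 WRITE c 24 -> skip
  v20 WRITE a 27 -> skip
  v21 WRITE c 29 -> skip
  v22 WRITE a 14 -> skip
  v23 WRITE d 17 -> drop (> snap)
Collected: [(1, 21), (4, 9), (5, 9), (6, 14), (8, 11)]

Answer: v1 21
v4 9
v5 9
v6 14
v8 11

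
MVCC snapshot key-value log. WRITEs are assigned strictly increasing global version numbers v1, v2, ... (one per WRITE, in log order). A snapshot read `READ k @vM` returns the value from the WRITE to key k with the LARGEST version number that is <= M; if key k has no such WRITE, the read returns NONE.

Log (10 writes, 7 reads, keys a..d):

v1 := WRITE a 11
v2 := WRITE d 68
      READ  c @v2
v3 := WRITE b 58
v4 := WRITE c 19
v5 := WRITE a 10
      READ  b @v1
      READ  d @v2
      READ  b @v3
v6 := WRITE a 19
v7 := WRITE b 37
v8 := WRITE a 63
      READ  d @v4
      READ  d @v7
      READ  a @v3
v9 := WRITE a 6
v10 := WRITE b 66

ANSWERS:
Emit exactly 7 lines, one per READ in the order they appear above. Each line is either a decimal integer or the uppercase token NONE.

Answer: NONE
NONE
68
58
68
68
11

Derivation:
v1: WRITE a=11  (a history now [(1, 11)])
v2: WRITE d=68  (d history now [(2, 68)])
READ c @v2: history=[] -> no version <= 2 -> NONE
v3: WRITE b=58  (b history now [(3, 58)])
v4: WRITE c=19  (c history now [(4, 19)])
v5: WRITE a=10  (a history now [(1, 11), (5, 10)])
READ b @v1: history=[(3, 58)] -> no version <= 1 -> NONE
READ d @v2: history=[(2, 68)] -> pick v2 -> 68
READ b @v3: history=[(3, 58)] -> pick v3 -> 58
v6: WRITE a=19  (a history now [(1, 11), (5, 10), (6, 19)])
v7: WRITE b=37  (b history now [(3, 58), (7, 37)])
v8: WRITE a=63  (a history now [(1, 11), (5, 10), (6, 19), (8, 63)])
READ d @v4: history=[(2, 68)] -> pick v2 -> 68
READ d @v7: history=[(2, 68)] -> pick v2 -> 68
READ a @v3: history=[(1, 11), (5, 10), (6, 19), (8, 63)] -> pick v1 -> 11
v9: WRITE a=6  (a history now [(1, 11), (5, 10), (6, 19), (8, 63), (9, 6)])
v10: WRITE b=66  (b history now [(3, 58), (7, 37), (10, 66)])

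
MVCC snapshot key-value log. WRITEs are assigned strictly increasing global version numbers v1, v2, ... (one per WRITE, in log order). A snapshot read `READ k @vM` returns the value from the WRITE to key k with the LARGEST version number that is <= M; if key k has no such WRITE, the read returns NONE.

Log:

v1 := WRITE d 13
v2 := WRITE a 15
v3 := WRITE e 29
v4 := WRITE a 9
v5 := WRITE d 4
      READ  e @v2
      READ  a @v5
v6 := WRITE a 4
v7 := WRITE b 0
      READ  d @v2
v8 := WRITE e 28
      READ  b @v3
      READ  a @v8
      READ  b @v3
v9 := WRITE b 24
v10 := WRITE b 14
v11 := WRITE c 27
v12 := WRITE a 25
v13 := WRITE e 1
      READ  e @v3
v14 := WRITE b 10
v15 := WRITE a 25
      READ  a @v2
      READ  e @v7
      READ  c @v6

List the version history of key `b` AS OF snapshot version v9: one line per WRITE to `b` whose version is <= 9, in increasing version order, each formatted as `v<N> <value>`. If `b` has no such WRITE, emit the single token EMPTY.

Answer: v7 0
v9 24

Derivation:
Scan writes for key=b with version <= 9:
  v1 WRITE d 13 -> skip
  v2 WRITE a 15 -> skip
  v3 WRITE e 29 -> skip
  v4 WRITE a 9 -> skip
  v5 WRITE d 4 -> skip
  v6 WRITE a 4 -> skip
  v7 WRITE b 0 -> keep
  v8 WRITE e 28 -> skip
  v9 WRITE b 24 -> keep
  v10 WRITE b 14 -> drop (> snap)
  v11 WRITE c 27 -> skip
  v12 WRITE a 25 -> skip
  v13 WRITE e 1 -> skip
  v14 WRITE b 10 -> drop (> snap)
  v15 WRITE a 25 -> skip
Collected: [(7, 0), (9, 24)]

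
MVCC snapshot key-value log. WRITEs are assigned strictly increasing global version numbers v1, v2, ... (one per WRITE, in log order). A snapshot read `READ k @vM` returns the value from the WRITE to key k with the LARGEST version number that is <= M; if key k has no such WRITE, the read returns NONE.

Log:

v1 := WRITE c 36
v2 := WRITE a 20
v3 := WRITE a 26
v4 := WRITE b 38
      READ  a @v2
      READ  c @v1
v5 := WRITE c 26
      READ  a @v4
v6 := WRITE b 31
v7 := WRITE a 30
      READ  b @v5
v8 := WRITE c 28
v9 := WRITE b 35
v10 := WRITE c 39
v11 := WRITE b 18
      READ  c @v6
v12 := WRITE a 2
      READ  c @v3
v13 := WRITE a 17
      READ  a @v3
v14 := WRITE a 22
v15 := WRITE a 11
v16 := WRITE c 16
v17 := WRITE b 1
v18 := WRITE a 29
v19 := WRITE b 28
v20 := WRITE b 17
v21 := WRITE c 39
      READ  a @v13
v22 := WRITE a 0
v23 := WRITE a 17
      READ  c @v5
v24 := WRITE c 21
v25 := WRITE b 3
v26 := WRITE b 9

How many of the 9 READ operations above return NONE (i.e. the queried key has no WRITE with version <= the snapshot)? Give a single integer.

Answer: 0

Derivation:
v1: WRITE c=36  (c history now [(1, 36)])
v2: WRITE a=20  (a history now [(2, 20)])
v3: WRITE a=26  (a history now [(2, 20), (3, 26)])
v4: WRITE b=38  (b history now [(4, 38)])
READ a @v2: history=[(2, 20), (3, 26)] -> pick v2 -> 20
READ c @v1: history=[(1, 36)] -> pick v1 -> 36
v5: WRITE c=26  (c history now [(1, 36), (5, 26)])
READ a @v4: history=[(2, 20), (3, 26)] -> pick v3 -> 26
v6: WRITE b=31  (b history now [(4, 38), (6, 31)])
v7: WRITE a=30  (a history now [(2, 20), (3, 26), (7, 30)])
READ b @v5: history=[(4, 38), (6, 31)] -> pick v4 -> 38
v8: WRITE c=28  (c history now [(1, 36), (5, 26), (8, 28)])
v9: WRITE b=35  (b history now [(4, 38), (6, 31), (9, 35)])
v10: WRITE c=39  (c history now [(1, 36), (5, 26), (8, 28), (10, 39)])
v11: WRITE b=18  (b history now [(4, 38), (6, 31), (9, 35), (11, 18)])
READ c @v6: history=[(1, 36), (5, 26), (8, 28), (10, 39)] -> pick v5 -> 26
v12: WRITE a=2  (a history now [(2, 20), (3, 26), (7, 30), (12, 2)])
READ c @v3: history=[(1, 36), (5, 26), (8, 28), (10, 39)] -> pick v1 -> 36
v13: WRITE a=17  (a history now [(2, 20), (3, 26), (7, 30), (12, 2), (13, 17)])
READ a @v3: history=[(2, 20), (3, 26), (7, 30), (12, 2), (13, 17)] -> pick v3 -> 26
v14: WRITE a=22  (a history now [(2, 20), (3, 26), (7, 30), (12, 2), (13, 17), (14, 22)])
v15: WRITE a=11  (a history now [(2, 20), (3, 26), (7, 30), (12, 2), (13, 17), (14, 22), (15, 11)])
v16: WRITE c=16  (c history now [(1, 36), (5, 26), (8, 28), (10, 39), (16, 16)])
v17: WRITE b=1  (b history now [(4, 38), (6, 31), (9, 35), (11, 18), (17, 1)])
v18: WRITE a=29  (a history now [(2, 20), (3, 26), (7, 30), (12, 2), (13, 17), (14, 22), (15, 11), (18, 29)])
v19: WRITE b=28  (b history now [(4, 38), (6, 31), (9, 35), (11, 18), (17, 1), (19, 28)])
v20: WRITE b=17  (b history now [(4, 38), (6, 31), (9, 35), (11, 18), (17, 1), (19, 28), (20, 17)])
v21: WRITE c=39  (c history now [(1, 36), (5, 26), (8, 28), (10, 39), (16, 16), (21, 39)])
READ a @v13: history=[(2, 20), (3, 26), (7, 30), (12, 2), (13, 17), (14, 22), (15, 11), (18, 29)] -> pick v13 -> 17
v22: WRITE a=0  (a history now [(2, 20), (3, 26), (7, 30), (12, 2), (13, 17), (14, 22), (15, 11), (18, 29), (22, 0)])
v23: WRITE a=17  (a history now [(2, 20), (3, 26), (7, 30), (12, 2), (13, 17), (14, 22), (15, 11), (18, 29), (22, 0), (23, 17)])
READ c @v5: history=[(1, 36), (5, 26), (8, 28), (10, 39), (16, 16), (21, 39)] -> pick v5 -> 26
v24: WRITE c=21  (c history now [(1, 36), (5, 26), (8, 28), (10, 39), (16, 16), (21, 39), (24, 21)])
v25: WRITE b=3  (b history now [(4, 38), (6, 31), (9, 35), (11, 18), (17, 1), (19, 28), (20, 17), (25, 3)])
v26: WRITE b=9  (b history now [(4, 38), (6, 31), (9, 35), (11, 18), (17, 1), (19, 28), (20, 17), (25, 3), (26, 9)])
Read results in order: ['20', '36', '26', '38', '26', '36', '26', '17', '26']
NONE count = 0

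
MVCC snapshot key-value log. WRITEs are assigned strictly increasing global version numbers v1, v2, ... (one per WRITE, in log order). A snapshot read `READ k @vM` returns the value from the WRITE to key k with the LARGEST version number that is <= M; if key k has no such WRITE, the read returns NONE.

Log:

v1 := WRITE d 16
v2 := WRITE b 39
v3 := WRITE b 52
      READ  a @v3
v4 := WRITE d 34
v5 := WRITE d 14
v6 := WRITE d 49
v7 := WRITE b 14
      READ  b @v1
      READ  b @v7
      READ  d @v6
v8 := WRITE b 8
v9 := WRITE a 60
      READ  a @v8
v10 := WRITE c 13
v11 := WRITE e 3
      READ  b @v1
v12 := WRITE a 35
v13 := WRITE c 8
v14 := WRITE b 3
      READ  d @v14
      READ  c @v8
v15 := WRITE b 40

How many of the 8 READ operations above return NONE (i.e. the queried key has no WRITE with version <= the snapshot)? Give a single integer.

Answer: 5

Derivation:
v1: WRITE d=16  (d history now [(1, 16)])
v2: WRITE b=39  (b history now [(2, 39)])
v3: WRITE b=52  (b history now [(2, 39), (3, 52)])
READ a @v3: history=[] -> no version <= 3 -> NONE
v4: WRITE d=34  (d history now [(1, 16), (4, 34)])
v5: WRITE d=14  (d history now [(1, 16), (4, 34), (5, 14)])
v6: WRITE d=49  (d history now [(1, 16), (4, 34), (5, 14), (6, 49)])
v7: WRITE b=14  (b history now [(2, 39), (3, 52), (7, 14)])
READ b @v1: history=[(2, 39), (3, 52), (7, 14)] -> no version <= 1 -> NONE
READ b @v7: history=[(2, 39), (3, 52), (7, 14)] -> pick v7 -> 14
READ d @v6: history=[(1, 16), (4, 34), (5, 14), (6, 49)] -> pick v6 -> 49
v8: WRITE b=8  (b history now [(2, 39), (3, 52), (7, 14), (8, 8)])
v9: WRITE a=60  (a history now [(9, 60)])
READ a @v8: history=[(9, 60)] -> no version <= 8 -> NONE
v10: WRITE c=13  (c history now [(10, 13)])
v11: WRITE e=3  (e history now [(11, 3)])
READ b @v1: history=[(2, 39), (3, 52), (7, 14), (8, 8)] -> no version <= 1 -> NONE
v12: WRITE a=35  (a history now [(9, 60), (12, 35)])
v13: WRITE c=8  (c history now [(10, 13), (13, 8)])
v14: WRITE b=3  (b history now [(2, 39), (3, 52), (7, 14), (8, 8), (14, 3)])
READ d @v14: history=[(1, 16), (4, 34), (5, 14), (6, 49)] -> pick v6 -> 49
READ c @v8: history=[(10, 13), (13, 8)] -> no version <= 8 -> NONE
v15: WRITE b=40  (b history now [(2, 39), (3, 52), (7, 14), (8, 8), (14, 3), (15, 40)])
Read results in order: ['NONE', 'NONE', '14', '49', 'NONE', 'NONE', '49', 'NONE']
NONE count = 5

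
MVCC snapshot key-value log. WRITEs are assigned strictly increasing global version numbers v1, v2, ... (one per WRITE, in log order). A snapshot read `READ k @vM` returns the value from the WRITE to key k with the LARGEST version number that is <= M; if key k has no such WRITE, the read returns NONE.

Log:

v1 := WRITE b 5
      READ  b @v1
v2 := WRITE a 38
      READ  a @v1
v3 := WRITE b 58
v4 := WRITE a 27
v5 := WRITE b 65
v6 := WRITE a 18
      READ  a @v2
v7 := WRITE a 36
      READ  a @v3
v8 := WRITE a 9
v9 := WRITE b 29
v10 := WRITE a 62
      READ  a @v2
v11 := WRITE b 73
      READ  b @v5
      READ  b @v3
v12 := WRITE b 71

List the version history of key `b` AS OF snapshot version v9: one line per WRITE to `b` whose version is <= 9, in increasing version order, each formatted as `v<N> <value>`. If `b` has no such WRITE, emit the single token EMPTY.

Scan writes for key=b with version <= 9:
  v1 WRITE b 5 -> keep
  v2 WRITE a 38 -> skip
  v3 WRITE b 58 -> keep
  v4 WRITE a 27 -> skip
  v5 WRITE b 65 -> keep
  v6 WRITE a 18 -> skip
  v7 WRITE a 36 -> skip
  v8 WRITE a 9 -> skip
  v9 WRITE b 29 -> keep
  v10 WRITE a 62 -> skip
  v11 WRITE b 73 -> drop (> snap)
  v12 WRITE b 71 -> drop (> snap)
Collected: [(1, 5), (3, 58), (5, 65), (9, 29)]

Answer: v1 5
v3 58
v5 65
v9 29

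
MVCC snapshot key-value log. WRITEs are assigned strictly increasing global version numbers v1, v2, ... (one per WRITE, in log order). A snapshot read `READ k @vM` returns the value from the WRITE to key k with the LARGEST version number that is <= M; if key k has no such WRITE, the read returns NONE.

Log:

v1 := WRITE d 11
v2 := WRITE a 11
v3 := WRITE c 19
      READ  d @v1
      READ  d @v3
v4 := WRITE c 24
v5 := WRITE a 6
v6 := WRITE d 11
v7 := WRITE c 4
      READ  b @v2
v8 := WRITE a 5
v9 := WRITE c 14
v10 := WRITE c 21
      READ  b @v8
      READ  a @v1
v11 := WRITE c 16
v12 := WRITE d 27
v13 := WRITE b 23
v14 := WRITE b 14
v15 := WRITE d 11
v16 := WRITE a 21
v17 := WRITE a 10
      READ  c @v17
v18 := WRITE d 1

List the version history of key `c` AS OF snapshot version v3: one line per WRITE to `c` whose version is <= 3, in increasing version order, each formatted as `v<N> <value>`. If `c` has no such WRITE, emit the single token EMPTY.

Scan writes for key=c with version <= 3:
  v1 WRITE d 11 -> skip
  v2 WRITE a 11 -> skip
  v3 WRITE c 19 -> keep
  v4 WRITE c 24 -> drop (> snap)
  v5 WRITE a 6 -> skip
  v6 WRITE d 11 -> skip
  v7 WRITE c 4 -> drop (> snap)
  v8 WRITE a 5 -> skip
  v9 WRITE c 14 -> drop (> snap)
  v10 WRITE c 21 -> drop (> snap)
  v11 WRITE c 16 -> drop (> snap)
  v12 WRITE d 27 -> skip
  v13 WRITE b 23 -> skip
  v14 WRITE b 14 -> skip
  v15 WRITE d 11 -> skip
  v16 WRITE a 21 -> skip
  v17 WRITE a 10 -> skip
  v18 WRITE d 1 -> skip
Collected: [(3, 19)]

Answer: v3 19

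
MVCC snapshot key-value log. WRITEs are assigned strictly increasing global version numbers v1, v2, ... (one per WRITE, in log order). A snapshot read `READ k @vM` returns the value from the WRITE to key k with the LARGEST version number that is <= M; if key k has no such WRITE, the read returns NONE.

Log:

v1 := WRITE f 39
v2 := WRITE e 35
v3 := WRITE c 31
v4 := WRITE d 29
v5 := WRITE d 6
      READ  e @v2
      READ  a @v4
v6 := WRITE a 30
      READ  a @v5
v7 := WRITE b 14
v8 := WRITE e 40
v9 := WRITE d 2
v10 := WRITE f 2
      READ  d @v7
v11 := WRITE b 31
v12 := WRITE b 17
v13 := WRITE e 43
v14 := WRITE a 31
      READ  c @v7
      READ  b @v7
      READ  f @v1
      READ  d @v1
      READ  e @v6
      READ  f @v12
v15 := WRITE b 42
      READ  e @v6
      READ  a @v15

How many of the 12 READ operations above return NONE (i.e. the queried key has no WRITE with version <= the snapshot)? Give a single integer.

v1: WRITE f=39  (f history now [(1, 39)])
v2: WRITE e=35  (e history now [(2, 35)])
v3: WRITE c=31  (c history now [(3, 31)])
v4: WRITE d=29  (d history now [(4, 29)])
v5: WRITE d=6  (d history now [(4, 29), (5, 6)])
READ e @v2: history=[(2, 35)] -> pick v2 -> 35
READ a @v4: history=[] -> no version <= 4 -> NONE
v6: WRITE a=30  (a history now [(6, 30)])
READ a @v5: history=[(6, 30)] -> no version <= 5 -> NONE
v7: WRITE b=14  (b history now [(7, 14)])
v8: WRITE e=40  (e history now [(2, 35), (8, 40)])
v9: WRITE d=2  (d history now [(4, 29), (5, 6), (9, 2)])
v10: WRITE f=2  (f history now [(1, 39), (10, 2)])
READ d @v7: history=[(4, 29), (5, 6), (9, 2)] -> pick v5 -> 6
v11: WRITE b=31  (b history now [(7, 14), (11, 31)])
v12: WRITE b=17  (b history now [(7, 14), (11, 31), (12, 17)])
v13: WRITE e=43  (e history now [(2, 35), (8, 40), (13, 43)])
v14: WRITE a=31  (a history now [(6, 30), (14, 31)])
READ c @v7: history=[(3, 31)] -> pick v3 -> 31
READ b @v7: history=[(7, 14), (11, 31), (12, 17)] -> pick v7 -> 14
READ f @v1: history=[(1, 39), (10, 2)] -> pick v1 -> 39
READ d @v1: history=[(4, 29), (5, 6), (9, 2)] -> no version <= 1 -> NONE
READ e @v6: history=[(2, 35), (8, 40), (13, 43)] -> pick v2 -> 35
READ f @v12: history=[(1, 39), (10, 2)] -> pick v10 -> 2
v15: WRITE b=42  (b history now [(7, 14), (11, 31), (12, 17), (15, 42)])
READ e @v6: history=[(2, 35), (8, 40), (13, 43)] -> pick v2 -> 35
READ a @v15: history=[(6, 30), (14, 31)] -> pick v14 -> 31
Read results in order: ['35', 'NONE', 'NONE', '6', '31', '14', '39', 'NONE', '35', '2', '35', '31']
NONE count = 3

Answer: 3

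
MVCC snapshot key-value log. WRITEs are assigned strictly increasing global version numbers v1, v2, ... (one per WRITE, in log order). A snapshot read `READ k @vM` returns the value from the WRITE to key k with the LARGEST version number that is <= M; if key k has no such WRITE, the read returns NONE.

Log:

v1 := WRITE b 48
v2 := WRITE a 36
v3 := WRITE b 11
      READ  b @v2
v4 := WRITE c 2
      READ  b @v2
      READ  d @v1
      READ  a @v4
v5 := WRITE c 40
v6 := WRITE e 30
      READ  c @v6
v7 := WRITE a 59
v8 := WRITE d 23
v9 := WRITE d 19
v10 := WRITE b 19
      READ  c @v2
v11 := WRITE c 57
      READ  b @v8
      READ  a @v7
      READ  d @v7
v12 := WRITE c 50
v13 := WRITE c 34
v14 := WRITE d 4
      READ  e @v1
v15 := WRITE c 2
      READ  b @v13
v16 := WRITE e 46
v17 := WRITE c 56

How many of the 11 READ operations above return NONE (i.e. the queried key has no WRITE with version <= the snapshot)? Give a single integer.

v1: WRITE b=48  (b history now [(1, 48)])
v2: WRITE a=36  (a history now [(2, 36)])
v3: WRITE b=11  (b history now [(1, 48), (3, 11)])
READ b @v2: history=[(1, 48), (3, 11)] -> pick v1 -> 48
v4: WRITE c=2  (c history now [(4, 2)])
READ b @v2: history=[(1, 48), (3, 11)] -> pick v1 -> 48
READ d @v1: history=[] -> no version <= 1 -> NONE
READ a @v4: history=[(2, 36)] -> pick v2 -> 36
v5: WRITE c=40  (c history now [(4, 2), (5, 40)])
v6: WRITE e=30  (e history now [(6, 30)])
READ c @v6: history=[(4, 2), (5, 40)] -> pick v5 -> 40
v7: WRITE a=59  (a history now [(2, 36), (7, 59)])
v8: WRITE d=23  (d history now [(8, 23)])
v9: WRITE d=19  (d history now [(8, 23), (9, 19)])
v10: WRITE b=19  (b history now [(1, 48), (3, 11), (10, 19)])
READ c @v2: history=[(4, 2), (5, 40)] -> no version <= 2 -> NONE
v11: WRITE c=57  (c history now [(4, 2), (5, 40), (11, 57)])
READ b @v8: history=[(1, 48), (3, 11), (10, 19)] -> pick v3 -> 11
READ a @v7: history=[(2, 36), (7, 59)] -> pick v7 -> 59
READ d @v7: history=[(8, 23), (9, 19)] -> no version <= 7 -> NONE
v12: WRITE c=50  (c history now [(4, 2), (5, 40), (11, 57), (12, 50)])
v13: WRITE c=34  (c history now [(4, 2), (5, 40), (11, 57), (12, 50), (13, 34)])
v14: WRITE d=4  (d history now [(8, 23), (9, 19), (14, 4)])
READ e @v1: history=[(6, 30)] -> no version <= 1 -> NONE
v15: WRITE c=2  (c history now [(4, 2), (5, 40), (11, 57), (12, 50), (13, 34), (15, 2)])
READ b @v13: history=[(1, 48), (3, 11), (10, 19)] -> pick v10 -> 19
v16: WRITE e=46  (e history now [(6, 30), (16, 46)])
v17: WRITE c=56  (c history now [(4, 2), (5, 40), (11, 57), (12, 50), (13, 34), (15, 2), (17, 56)])
Read results in order: ['48', '48', 'NONE', '36', '40', 'NONE', '11', '59', 'NONE', 'NONE', '19']
NONE count = 4

Answer: 4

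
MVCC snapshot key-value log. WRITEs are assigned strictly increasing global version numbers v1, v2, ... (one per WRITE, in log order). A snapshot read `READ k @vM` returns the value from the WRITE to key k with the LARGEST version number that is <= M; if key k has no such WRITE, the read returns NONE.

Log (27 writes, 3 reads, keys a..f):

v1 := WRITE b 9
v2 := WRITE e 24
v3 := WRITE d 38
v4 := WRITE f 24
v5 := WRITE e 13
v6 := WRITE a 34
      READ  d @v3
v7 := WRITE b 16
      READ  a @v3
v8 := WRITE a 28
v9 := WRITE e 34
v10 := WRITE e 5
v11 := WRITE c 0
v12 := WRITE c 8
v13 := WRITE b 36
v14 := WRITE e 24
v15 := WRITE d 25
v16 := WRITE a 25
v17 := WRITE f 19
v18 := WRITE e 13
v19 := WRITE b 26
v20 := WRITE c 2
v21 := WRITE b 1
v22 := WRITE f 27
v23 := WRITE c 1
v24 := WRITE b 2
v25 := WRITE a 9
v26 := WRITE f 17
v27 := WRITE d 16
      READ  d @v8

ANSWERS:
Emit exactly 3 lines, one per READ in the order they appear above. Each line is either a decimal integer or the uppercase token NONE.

v1: WRITE b=9  (b history now [(1, 9)])
v2: WRITE e=24  (e history now [(2, 24)])
v3: WRITE d=38  (d history now [(3, 38)])
v4: WRITE f=24  (f history now [(4, 24)])
v5: WRITE e=13  (e history now [(2, 24), (5, 13)])
v6: WRITE a=34  (a history now [(6, 34)])
READ d @v3: history=[(3, 38)] -> pick v3 -> 38
v7: WRITE b=16  (b history now [(1, 9), (7, 16)])
READ a @v3: history=[(6, 34)] -> no version <= 3 -> NONE
v8: WRITE a=28  (a history now [(6, 34), (8, 28)])
v9: WRITE e=34  (e history now [(2, 24), (5, 13), (9, 34)])
v10: WRITE e=5  (e history now [(2, 24), (5, 13), (9, 34), (10, 5)])
v11: WRITE c=0  (c history now [(11, 0)])
v12: WRITE c=8  (c history now [(11, 0), (12, 8)])
v13: WRITE b=36  (b history now [(1, 9), (7, 16), (13, 36)])
v14: WRITE e=24  (e history now [(2, 24), (5, 13), (9, 34), (10, 5), (14, 24)])
v15: WRITE d=25  (d history now [(3, 38), (15, 25)])
v16: WRITE a=25  (a history now [(6, 34), (8, 28), (16, 25)])
v17: WRITE f=19  (f history now [(4, 24), (17, 19)])
v18: WRITE e=13  (e history now [(2, 24), (5, 13), (9, 34), (10, 5), (14, 24), (18, 13)])
v19: WRITE b=26  (b history now [(1, 9), (7, 16), (13, 36), (19, 26)])
v20: WRITE c=2  (c history now [(11, 0), (12, 8), (20, 2)])
v21: WRITE b=1  (b history now [(1, 9), (7, 16), (13, 36), (19, 26), (21, 1)])
v22: WRITE f=27  (f history now [(4, 24), (17, 19), (22, 27)])
v23: WRITE c=1  (c history now [(11, 0), (12, 8), (20, 2), (23, 1)])
v24: WRITE b=2  (b history now [(1, 9), (7, 16), (13, 36), (19, 26), (21, 1), (24, 2)])
v25: WRITE a=9  (a history now [(6, 34), (8, 28), (16, 25), (25, 9)])
v26: WRITE f=17  (f history now [(4, 24), (17, 19), (22, 27), (26, 17)])
v27: WRITE d=16  (d history now [(3, 38), (15, 25), (27, 16)])
READ d @v8: history=[(3, 38), (15, 25), (27, 16)] -> pick v3 -> 38

Answer: 38
NONE
38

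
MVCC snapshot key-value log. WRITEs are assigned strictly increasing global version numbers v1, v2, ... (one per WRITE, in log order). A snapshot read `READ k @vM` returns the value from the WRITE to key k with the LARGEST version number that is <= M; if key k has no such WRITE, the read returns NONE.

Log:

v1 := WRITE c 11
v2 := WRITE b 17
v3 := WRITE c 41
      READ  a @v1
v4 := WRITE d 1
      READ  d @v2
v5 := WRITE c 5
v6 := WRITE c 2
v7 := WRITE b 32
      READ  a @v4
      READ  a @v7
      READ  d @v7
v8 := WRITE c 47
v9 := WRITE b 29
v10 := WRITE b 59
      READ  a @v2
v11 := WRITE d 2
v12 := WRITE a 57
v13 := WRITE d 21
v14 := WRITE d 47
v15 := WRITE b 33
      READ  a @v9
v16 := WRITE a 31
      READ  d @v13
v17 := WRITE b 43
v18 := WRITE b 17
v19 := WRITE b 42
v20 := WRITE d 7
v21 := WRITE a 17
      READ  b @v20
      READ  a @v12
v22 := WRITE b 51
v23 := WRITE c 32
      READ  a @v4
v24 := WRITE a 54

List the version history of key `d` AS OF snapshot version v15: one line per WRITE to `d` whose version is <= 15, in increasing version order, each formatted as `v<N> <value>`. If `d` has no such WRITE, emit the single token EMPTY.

Answer: v4 1
v11 2
v13 21
v14 47

Derivation:
Scan writes for key=d with version <= 15:
  v1 WRITE c 11 -> skip
  v2 WRITE b 17 -> skip
  v3 WRITE c 41 -> skip
  v4 WRITE d 1 -> keep
  v5 WRITE c 5 -> skip
  v6 WRITE c 2 -> skip
  v7 WRITE b 32 -> skip
  v8 WRITE c 47 -> skip
  v9 WRITE b 29 -> skip
  v10 WRITE b 59 -> skip
  v11 WRITE d 2 -> keep
  v12 WRITE a 57 -> skip
  v13 WRITE d 21 -> keep
  v14 WRITE d 47 -> keep
  v15 WRITE b 33 -> skip
  v16 WRITE a 31 -> skip
  v17 WRITE b 43 -> skip
  v18 WRITE b 17 -> skip
  v19 WRITE b 42 -> skip
  v20 WRITE d 7 -> drop (> snap)
  v21 WRITE a 17 -> skip
  v22 WRITE b 51 -> skip
  v23 WRITE c 32 -> skip
  v24 WRITE a 54 -> skip
Collected: [(4, 1), (11, 2), (13, 21), (14, 47)]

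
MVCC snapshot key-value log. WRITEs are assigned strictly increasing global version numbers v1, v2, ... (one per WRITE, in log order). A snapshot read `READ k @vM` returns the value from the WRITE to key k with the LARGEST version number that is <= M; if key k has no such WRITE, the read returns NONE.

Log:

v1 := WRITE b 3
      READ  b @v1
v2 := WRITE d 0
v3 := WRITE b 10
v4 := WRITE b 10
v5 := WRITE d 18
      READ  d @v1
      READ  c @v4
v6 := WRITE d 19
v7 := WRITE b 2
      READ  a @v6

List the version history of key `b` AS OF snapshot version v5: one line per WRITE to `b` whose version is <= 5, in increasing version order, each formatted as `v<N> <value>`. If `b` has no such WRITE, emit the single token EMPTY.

Scan writes for key=b with version <= 5:
  v1 WRITE b 3 -> keep
  v2 WRITE d 0 -> skip
  v3 WRITE b 10 -> keep
  v4 WRITE b 10 -> keep
  v5 WRITE d 18 -> skip
  v6 WRITE d 19 -> skip
  v7 WRITE b 2 -> drop (> snap)
Collected: [(1, 3), (3, 10), (4, 10)]

Answer: v1 3
v3 10
v4 10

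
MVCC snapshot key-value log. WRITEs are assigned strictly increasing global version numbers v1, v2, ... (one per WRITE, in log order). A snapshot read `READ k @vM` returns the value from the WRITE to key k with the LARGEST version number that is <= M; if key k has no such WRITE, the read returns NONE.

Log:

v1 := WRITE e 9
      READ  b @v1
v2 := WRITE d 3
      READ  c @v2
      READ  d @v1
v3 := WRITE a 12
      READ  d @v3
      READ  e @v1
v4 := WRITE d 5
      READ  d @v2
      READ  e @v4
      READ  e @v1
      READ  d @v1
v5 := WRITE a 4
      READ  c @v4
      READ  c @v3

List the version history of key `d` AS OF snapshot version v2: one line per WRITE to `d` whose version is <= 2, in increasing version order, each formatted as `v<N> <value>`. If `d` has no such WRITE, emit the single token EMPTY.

Scan writes for key=d with version <= 2:
  v1 WRITE e 9 -> skip
  v2 WRITE d 3 -> keep
  v3 WRITE a 12 -> skip
  v4 WRITE d 5 -> drop (> snap)
  v5 WRITE a 4 -> skip
Collected: [(2, 3)]

Answer: v2 3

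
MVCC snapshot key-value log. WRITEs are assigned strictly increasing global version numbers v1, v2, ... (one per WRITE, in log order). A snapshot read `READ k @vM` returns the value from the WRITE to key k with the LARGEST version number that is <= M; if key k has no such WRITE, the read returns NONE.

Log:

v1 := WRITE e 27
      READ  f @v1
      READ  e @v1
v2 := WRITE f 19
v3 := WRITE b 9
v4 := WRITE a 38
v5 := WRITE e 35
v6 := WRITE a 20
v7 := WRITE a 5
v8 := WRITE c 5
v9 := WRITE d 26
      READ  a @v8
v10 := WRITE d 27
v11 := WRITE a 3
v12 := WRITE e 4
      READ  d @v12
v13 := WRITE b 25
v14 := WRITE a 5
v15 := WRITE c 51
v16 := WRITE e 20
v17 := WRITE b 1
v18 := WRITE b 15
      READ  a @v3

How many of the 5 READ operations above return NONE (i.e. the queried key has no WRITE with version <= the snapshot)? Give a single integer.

v1: WRITE e=27  (e history now [(1, 27)])
READ f @v1: history=[] -> no version <= 1 -> NONE
READ e @v1: history=[(1, 27)] -> pick v1 -> 27
v2: WRITE f=19  (f history now [(2, 19)])
v3: WRITE b=9  (b history now [(3, 9)])
v4: WRITE a=38  (a history now [(4, 38)])
v5: WRITE e=35  (e history now [(1, 27), (5, 35)])
v6: WRITE a=20  (a history now [(4, 38), (6, 20)])
v7: WRITE a=5  (a history now [(4, 38), (6, 20), (7, 5)])
v8: WRITE c=5  (c history now [(8, 5)])
v9: WRITE d=26  (d history now [(9, 26)])
READ a @v8: history=[(4, 38), (6, 20), (7, 5)] -> pick v7 -> 5
v10: WRITE d=27  (d history now [(9, 26), (10, 27)])
v11: WRITE a=3  (a history now [(4, 38), (6, 20), (7, 5), (11, 3)])
v12: WRITE e=4  (e history now [(1, 27), (5, 35), (12, 4)])
READ d @v12: history=[(9, 26), (10, 27)] -> pick v10 -> 27
v13: WRITE b=25  (b history now [(3, 9), (13, 25)])
v14: WRITE a=5  (a history now [(4, 38), (6, 20), (7, 5), (11, 3), (14, 5)])
v15: WRITE c=51  (c history now [(8, 5), (15, 51)])
v16: WRITE e=20  (e history now [(1, 27), (5, 35), (12, 4), (16, 20)])
v17: WRITE b=1  (b history now [(3, 9), (13, 25), (17, 1)])
v18: WRITE b=15  (b history now [(3, 9), (13, 25), (17, 1), (18, 15)])
READ a @v3: history=[(4, 38), (6, 20), (7, 5), (11, 3), (14, 5)] -> no version <= 3 -> NONE
Read results in order: ['NONE', '27', '5', '27', 'NONE']
NONE count = 2

Answer: 2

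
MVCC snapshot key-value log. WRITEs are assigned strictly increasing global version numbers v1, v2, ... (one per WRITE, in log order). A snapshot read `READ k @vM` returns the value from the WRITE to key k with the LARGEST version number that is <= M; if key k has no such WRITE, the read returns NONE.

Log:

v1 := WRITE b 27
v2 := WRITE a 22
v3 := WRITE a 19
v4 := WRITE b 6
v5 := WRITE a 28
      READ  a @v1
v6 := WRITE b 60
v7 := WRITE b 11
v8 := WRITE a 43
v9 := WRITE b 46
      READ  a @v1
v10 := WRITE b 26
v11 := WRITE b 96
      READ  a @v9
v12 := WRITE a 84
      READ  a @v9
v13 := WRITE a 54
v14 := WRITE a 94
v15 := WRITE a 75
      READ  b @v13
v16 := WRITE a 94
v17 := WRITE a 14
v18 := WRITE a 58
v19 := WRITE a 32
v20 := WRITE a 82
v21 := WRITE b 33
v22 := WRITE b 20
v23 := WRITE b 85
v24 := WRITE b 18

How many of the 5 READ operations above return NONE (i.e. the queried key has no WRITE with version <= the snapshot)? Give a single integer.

Answer: 2

Derivation:
v1: WRITE b=27  (b history now [(1, 27)])
v2: WRITE a=22  (a history now [(2, 22)])
v3: WRITE a=19  (a history now [(2, 22), (3, 19)])
v4: WRITE b=6  (b history now [(1, 27), (4, 6)])
v5: WRITE a=28  (a history now [(2, 22), (3, 19), (5, 28)])
READ a @v1: history=[(2, 22), (3, 19), (5, 28)] -> no version <= 1 -> NONE
v6: WRITE b=60  (b history now [(1, 27), (4, 6), (6, 60)])
v7: WRITE b=11  (b history now [(1, 27), (4, 6), (6, 60), (7, 11)])
v8: WRITE a=43  (a history now [(2, 22), (3, 19), (5, 28), (8, 43)])
v9: WRITE b=46  (b history now [(1, 27), (4, 6), (6, 60), (7, 11), (9, 46)])
READ a @v1: history=[(2, 22), (3, 19), (5, 28), (8, 43)] -> no version <= 1 -> NONE
v10: WRITE b=26  (b history now [(1, 27), (4, 6), (6, 60), (7, 11), (9, 46), (10, 26)])
v11: WRITE b=96  (b history now [(1, 27), (4, 6), (6, 60), (7, 11), (9, 46), (10, 26), (11, 96)])
READ a @v9: history=[(2, 22), (3, 19), (5, 28), (8, 43)] -> pick v8 -> 43
v12: WRITE a=84  (a history now [(2, 22), (3, 19), (5, 28), (8, 43), (12, 84)])
READ a @v9: history=[(2, 22), (3, 19), (5, 28), (8, 43), (12, 84)] -> pick v8 -> 43
v13: WRITE a=54  (a history now [(2, 22), (3, 19), (5, 28), (8, 43), (12, 84), (13, 54)])
v14: WRITE a=94  (a history now [(2, 22), (3, 19), (5, 28), (8, 43), (12, 84), (13, 54), (14, 94)])
v15: WRITE a=75  (a history now [(2, 22), (3, 19), (5, 28), (8, 43), (12, 84), (13, 54), (14, 94), (15, 75)])
READ b @v13: history=[(1, 27), (4, 6), (6, 60), (7, 11), (9, 46), (10, 26), (11, 96)] -> pick v11 -> 96
v16: WRITE a=94  (a history now [(2, 22), (3, 19), (5, 28), (8, 43), (12, 84), (13, 54), (14, 94), (15, 75), (16, 94)])
v17: WRITE a=14  (a history now [(2, 22), (3, 19), (5, 28), (8, 43), (12, 84), (13, 54), (14, 94), (15, 75), (16, 94), (17, 14)])
v18: WRITE a=58  (a history now [(2, 22), (3, 19), (5, 28), (8, 43), (12, 84), (13, 54), (14, 94), (15, 75), (16, 94), (17, 14), (18, 58)])
v19: WRITE a=32  (a history now [(2, 22), (3, 19), (5, 28), (8, 43), (12, 84), (13, 54), (14, 94), (15, 75), (16, 94), (17, 14), (18, 58), (19, 32)])
v20: WRITE a=82  (a history now [(2, 22), (3, 19), (5, 28), (8, 43), (12, 84), (13, 54), (14, 94), (15, 75), (16, 94), (17, 14), (18, 58), (19, 32), (20, 82)])
v21: WRITE b=33  (b history now [(1, 27), (4, 6), (6, 60), (7, 11), (9, 46), (10, 26), (11, 96), (21, 33)])
v22: WRITE b=20  (b history now [(1, 27), (4, 6), (6, 60), (7, 11), (9, 46), (10, 26), (11, 96), (21, 33), (22, 20)])
v23: WRITE b=85  (b history now [(1, 27), (4, 6), (6, 60), (7, 11), (9, 46), (10, 26), (11, 96), (21, 33), (22, 20), (23, 85)])
v24: WRITE b=18  (b history now [(1, 27), (4, 6), (6, 60), (7, 11), (9, 46), (10, 26), (11, 96), (21, 33), (22, 20), (23, 85), (24, 18)])
Read results in order: ['NONE', 'NONE', '43', '43', '96']
NONE count = 2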